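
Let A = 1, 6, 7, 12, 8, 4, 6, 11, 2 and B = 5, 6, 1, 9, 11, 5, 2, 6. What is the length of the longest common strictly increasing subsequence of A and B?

2

A longest common strictly increasing subsequence is 6, 11 (length 2); it appears in order in both A and B, and no longer such subsequence exists.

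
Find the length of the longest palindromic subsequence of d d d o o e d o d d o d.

9

One longest palindromic subsequence is dddododdd (positions 1,2,3,4,7,8,9,10,12); it reads the same forward and backward, and the interval DP gives dp[1][12] = 9.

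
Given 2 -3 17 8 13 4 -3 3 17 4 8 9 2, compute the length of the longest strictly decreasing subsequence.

Scanning left to right, the best length ending at each element is: 2→1, -3→2, 17→1, 8→2, 13→2, 4→3, -3→4, 3→4, 17→1, 4→3, 8→3, 9→3, 2→5.
So the longest decreasing subsequence has length 5, e.g. 17, 8, 4, 3, 2.

5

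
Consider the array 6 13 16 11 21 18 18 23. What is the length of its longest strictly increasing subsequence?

5

One longest increasing subsequence is 6, 13, 16, 21, 23 (positions 1,2,3,5,8), of length 5; no longer one exists.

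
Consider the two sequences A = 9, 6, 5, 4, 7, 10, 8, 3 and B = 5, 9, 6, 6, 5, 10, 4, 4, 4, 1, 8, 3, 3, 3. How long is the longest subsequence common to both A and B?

6

A longest common subsequence is 9, 6, 5, 4, 8, 3 (length 6); the LCS DP confirms no longer common subsequence exists.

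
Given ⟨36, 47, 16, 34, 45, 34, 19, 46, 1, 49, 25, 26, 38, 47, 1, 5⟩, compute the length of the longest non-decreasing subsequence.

Let dp[i] be the longest non-decreasing subsequence ending at position i. Then dp = [1, 2, 1, 2, 3, 3, 2, 4, 1, 5, 3, 4, 5, 6, 2, 3].
The maximum is 6; one witness is 16, 19, 25, 26, 38, 47 at positions 3,7,11,12,13,14.

6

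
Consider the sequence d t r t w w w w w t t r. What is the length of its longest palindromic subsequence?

9

Using dp[i][j] = 2 + dp[i+1][j−1] if the ends match, else max(dp[i+1][j], dp[i][j−1]):
dp[1][12] = 9. A witness is rtwwwwwtr at positions 3,4,5,6,7,8,9,11,12.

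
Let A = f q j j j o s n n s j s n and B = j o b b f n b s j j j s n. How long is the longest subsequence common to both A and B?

Backtracking the LCS table gives one alignment: j (A5,B1) → o (A6,B2) → n (A8,B6) → s (A10,B8) → j (A11,B11) → s (A12,B12) → n (A13,B13).
So the longest common subsequence has length 7.

7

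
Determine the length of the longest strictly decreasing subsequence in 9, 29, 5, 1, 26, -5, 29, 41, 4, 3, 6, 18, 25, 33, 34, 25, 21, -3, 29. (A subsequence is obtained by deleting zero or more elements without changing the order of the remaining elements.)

Let dp[i] be the longest decreasing subsequence ending at position i. Then dp = [1, 1, 2, 3, 2, 4, 1, 1, 3, 4, 3, 3, 3, 2, 2, 3, 4, 5, 3].
The maximum is 5; one witness is 9, 5, 4, 3, -3 at positions 1,3,9,10,18.

5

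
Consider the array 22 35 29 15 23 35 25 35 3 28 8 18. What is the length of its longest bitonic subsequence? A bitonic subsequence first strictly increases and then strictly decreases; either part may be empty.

6

One longest bitonic subsequence is 22, 23, 25, 35, 28, 18 (positions 1,5,7,8,10,12): it rises to 35 then falls. Length 6 is optimal.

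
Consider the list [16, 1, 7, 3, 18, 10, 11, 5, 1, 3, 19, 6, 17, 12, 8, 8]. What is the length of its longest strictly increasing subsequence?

Let dp[i] be the longest increasing subsequence ending at position i. Then dp = [1, 1, 2, 2, 3, 3, 4, 3, 1, 2, 5, 4, 5, 5, 5, 5].
The maximum is 5; one witness is 1, 7, 10, 11, 19 at positions 2,3,6,7,11.

5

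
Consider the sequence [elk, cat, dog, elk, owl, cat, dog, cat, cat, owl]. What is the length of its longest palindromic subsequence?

5

One longest palindromic subsequence is owl cat cat cat owl (positions 5,6,8,9,10); it reads the same forward and backward, and the interval DP gives dp[1][10] = 5.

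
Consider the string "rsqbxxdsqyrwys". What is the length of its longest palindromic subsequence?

One longest palindromic subsequence is sqxxqs (positions 2,3,5,6,9,14); it reads the same forward and backward, and the interval DP gives dp[1][14] = 6.

6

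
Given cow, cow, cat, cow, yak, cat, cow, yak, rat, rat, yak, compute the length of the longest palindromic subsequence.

5

Using dp[i][j] = 2 + dp[i+1][j−1] if the ends match, else max(dp[i+1][j], dp[i][j−1]):
dp[1][11] = 5. A witness is cow cat yak cat cow at positions 2,3,5,6,7.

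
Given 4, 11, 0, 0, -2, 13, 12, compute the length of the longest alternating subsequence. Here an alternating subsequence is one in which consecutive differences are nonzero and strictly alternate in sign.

5

Track the best alternating length ending on an up-step vs a down-step at each position: up/down = 1/1, 2/1, 1/3, 1/3, 1/3, 4/1, 4/5.
The maximum over both is 5; one such subsequence is 4, 11, 0, 13, 12.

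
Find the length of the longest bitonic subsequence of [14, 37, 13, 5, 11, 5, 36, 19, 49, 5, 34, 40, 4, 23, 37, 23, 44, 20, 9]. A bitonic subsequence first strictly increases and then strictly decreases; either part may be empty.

9

One longest bitonic subsequence is 5, 11, 36, 49, 40, 37, 23, 20, 9 (positions 4,5,7,9,12,15,16,18,19): it rises to 49 then falls. Length 9 is optimal.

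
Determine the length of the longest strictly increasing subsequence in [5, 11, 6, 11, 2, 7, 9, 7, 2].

4

Let dp[i] be the longest increasing subsequence ending at position i. Then dp = [1, 2, 2, 3, 1, 3, 4, 3, 1].
The maximum is 4; one witness is 5, 6, 7, 9 at positions 1,3,6,7.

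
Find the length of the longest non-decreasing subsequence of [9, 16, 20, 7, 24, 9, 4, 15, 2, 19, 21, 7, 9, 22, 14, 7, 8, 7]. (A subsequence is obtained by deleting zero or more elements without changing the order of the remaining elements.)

Scanning left to right, the best length ending at each element is: 9→1, 16→2, 20→3, 7→1, 24→4, 9→2, 4→1, 15→3, 2→1, 19→4, 21→5, 7→2, 9→3, 22→6, 14→4, 7→3, 8→4, 7→4.
So the longest non-decreasing subsequence has length 6, e.g. 9, 9, 15, 19, 21, 22.

6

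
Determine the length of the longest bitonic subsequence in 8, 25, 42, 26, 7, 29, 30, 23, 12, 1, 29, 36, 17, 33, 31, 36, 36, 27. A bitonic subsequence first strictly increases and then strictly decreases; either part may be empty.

Let inc[i] be the LIS ending at i and dec[i] the longest strictly decreasing subsequence starting at i. inc = [1, 2, 3, 3, 1, 4, 5, 2, 2, 1, 4, 6, 3, 6, 6, 7, 7, 4], dec = [3, 4, 5, 4, 2, 4, 4, 3, 2, 1, 2, 4, 1, 3, 2, 2, 2, 1].
max_i inc[i]+dec[i]−1 = 9, with one witness 8, 25, 26, 29, 30, 36, 33, 31, 27.

9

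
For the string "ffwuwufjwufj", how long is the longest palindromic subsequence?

One longest palindromic subsequence is fuwjwuf (positions 2,4,5,8,9,10,11); it reads the same forward and backward, and the interval DP gives dp[1][12] = 7.

7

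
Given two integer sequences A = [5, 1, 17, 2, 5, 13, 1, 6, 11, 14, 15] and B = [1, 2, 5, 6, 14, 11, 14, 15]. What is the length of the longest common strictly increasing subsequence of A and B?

For each value that appears in both, track the longest common increasing run ending there.
The best achievable length is 7; one witness is 1, 2, 5, 6, 11, 14, 15 (A-positions 2,4,5,8,9,10,11, B-positions 1,2,3,4,6,7,8).

7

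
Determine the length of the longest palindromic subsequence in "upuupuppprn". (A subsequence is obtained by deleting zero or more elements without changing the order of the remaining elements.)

6

Using dp[i][j] = 2 + dp[i+1][j−1] if the ends match, else max(dp[i+1][j], dp[i][j−1]):
dp[1][11] = 6. A witness is upuupu at positions 1,2,3,4,5,6.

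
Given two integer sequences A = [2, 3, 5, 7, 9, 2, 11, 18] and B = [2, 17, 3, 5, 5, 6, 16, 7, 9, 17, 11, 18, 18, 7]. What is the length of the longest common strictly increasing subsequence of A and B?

7

A longest common strictly increasing subsequence is 2, 3, 5, 7, 9, 11, 18 (length 7); it appears in order in both A and B, and no longer such subsequence exists.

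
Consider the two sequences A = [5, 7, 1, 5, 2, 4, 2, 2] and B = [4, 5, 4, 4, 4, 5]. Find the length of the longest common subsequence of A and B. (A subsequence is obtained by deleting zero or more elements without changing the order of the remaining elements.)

2

A longest common subsequence is 5, 5 (length 2); the LCS DP confirms no longer common subsequence exists.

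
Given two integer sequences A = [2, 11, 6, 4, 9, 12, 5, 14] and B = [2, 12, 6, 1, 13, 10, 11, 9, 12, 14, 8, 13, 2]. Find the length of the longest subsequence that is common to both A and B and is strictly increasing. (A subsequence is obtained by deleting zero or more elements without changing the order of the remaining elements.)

A longest common strictly increasing subsequence is 2, 6, 9, 12, 14 (length 5); it appears in order in both A and B, and no longer such subsequence exists.

5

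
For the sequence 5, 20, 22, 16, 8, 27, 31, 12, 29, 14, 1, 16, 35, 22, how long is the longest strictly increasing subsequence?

One longest increasing subsequence is 5, 20, 22, 27, 31, 35 (positions 1,2,3,6,7,13), of length 6; no longer one exists.

6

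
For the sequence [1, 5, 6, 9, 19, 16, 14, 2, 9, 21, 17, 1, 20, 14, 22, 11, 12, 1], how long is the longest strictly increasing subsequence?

8

Let dp[i] be the longest increasing subsequence ending at position i. Then dp = [1, 2, 3, 4, 5, 5, 5, 2, 4, 6, 6, 1, 7, 5, 8, 5, 6, 1].
The maximum is 8; one witness is 1, 5, 6, 9, 16, 17, 20, 22 at positions 1,2,3,4,6,11,13,15.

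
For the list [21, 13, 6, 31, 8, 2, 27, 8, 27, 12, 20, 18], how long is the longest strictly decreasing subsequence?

4

One longest decreasing subsequence is 21, 13, 6, 2 (positions 1,2,3,6), of length 4; no longer one exists.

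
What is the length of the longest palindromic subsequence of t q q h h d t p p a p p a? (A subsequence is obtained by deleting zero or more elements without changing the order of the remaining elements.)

5

One longest palindromic subsequence is ppapp (positions 8,9,10,11,12); it reads the same forward and backward, and the interval DP gives dp[1][13] = 5.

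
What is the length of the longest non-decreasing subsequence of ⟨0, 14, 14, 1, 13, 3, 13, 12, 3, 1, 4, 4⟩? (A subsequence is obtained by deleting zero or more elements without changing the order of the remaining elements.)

6

Let dp[i] be the longest non-decreasing subsequence ending at position i. Then dp = [1, 2, 3, 2, 3, 3, 4, 4, 4, 3, 5, 6].
The maximum is 6; one witness is 0, 1, 3, 3, 4, 4 at positions 1,4,6,9,11,12.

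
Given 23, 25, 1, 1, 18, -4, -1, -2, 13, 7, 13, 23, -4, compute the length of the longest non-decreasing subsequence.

Scanning left to right, the best length ending at each element is: 23→1, 25→2, 1→1, 1→2, 18→3, -4→1, -1→2, -2→2, 13→3, 7→3, 13→4, 23→5, -4→2.
So the longest non-decreasing subsequence has length 5, e.g. 1, 1, 13, 13, 23.

5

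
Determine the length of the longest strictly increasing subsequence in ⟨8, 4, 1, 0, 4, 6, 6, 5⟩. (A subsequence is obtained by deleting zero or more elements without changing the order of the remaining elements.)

Let dp[i] be the longest increasing subsequence ending at position i. Then dp = [1, 1, 1, 1, 2, 3, 3, 3].
The maximum is 3; one witness is 1, 4, 6 at positions 3,5,6.

3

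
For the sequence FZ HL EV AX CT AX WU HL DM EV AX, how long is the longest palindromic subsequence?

5

Using dp[i][j] = 2 + dp[i+1][j−1] if the ends match, else max(dp[i+1][j], dp[i][j−1]):
dp[1][11] = 5. A witness is EV AX CT AX EV at positions 3,4,5,6,10.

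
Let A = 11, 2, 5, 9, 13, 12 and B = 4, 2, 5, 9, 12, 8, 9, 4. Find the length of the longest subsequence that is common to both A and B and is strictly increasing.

4

For each value that appears in both, track the longest common increasing run ending there.
The best achievable length is 4; one witness is 2, 5, 9, 12 (A-positions 2,3,4,6, B-positions 2,3,4,5).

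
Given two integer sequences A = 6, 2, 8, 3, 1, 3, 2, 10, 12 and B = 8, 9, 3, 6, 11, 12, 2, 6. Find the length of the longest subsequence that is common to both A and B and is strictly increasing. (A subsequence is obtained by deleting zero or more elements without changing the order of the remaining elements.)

2

For each value that appears in both, track the longest common increasing run ending there.
The best achievable length is 2; one witness is 8, 12 (A-positions 3,9, B-positions 1,6).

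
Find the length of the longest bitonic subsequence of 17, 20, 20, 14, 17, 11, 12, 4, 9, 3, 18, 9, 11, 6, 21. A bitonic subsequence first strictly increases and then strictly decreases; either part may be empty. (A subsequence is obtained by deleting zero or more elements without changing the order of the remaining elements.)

6

Let inc[i] be the LIS ending at i and dec[i] the longest strictly decreasing subsequence starting at i. inc = [1, 2, 2, 1, 2, 1, 2, 1, 2, 1, 3, 2, 3, 2, 4], dec = [5, 5, 5, 4, 4, 3, 3, 2, 2, 1, 3, 2, 2, 1, 1].
max_i inc[i]+dec[i]−1 = 6, with one witness 17, 20, 17, 12, 11, 6.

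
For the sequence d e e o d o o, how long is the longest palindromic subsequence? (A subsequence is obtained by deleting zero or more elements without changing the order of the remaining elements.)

4

One longest palindromic subsequence is deed (positions 1,2,3,5); it reads the same forward and backward, and the interval DP gives dp[1][7] = 4.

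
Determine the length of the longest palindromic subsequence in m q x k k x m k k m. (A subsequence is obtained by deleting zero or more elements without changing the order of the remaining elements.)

One longest palindromic subsequence is mkkmkkm (positions 1,4,5,7,8,9,10); it reads the same forward and backward, and the interval DP gives dp[1][10] = 7.

7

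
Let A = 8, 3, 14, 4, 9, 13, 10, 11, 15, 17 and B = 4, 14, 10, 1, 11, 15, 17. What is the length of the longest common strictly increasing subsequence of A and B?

A longest common strictly increasing subsequence is 4, 10, 11, 15, 17 (length 5); it appears in order in both A and B, and no longer such subsequence exists.

5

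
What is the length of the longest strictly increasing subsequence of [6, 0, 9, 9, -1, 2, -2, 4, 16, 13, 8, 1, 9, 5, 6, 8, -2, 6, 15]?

7

Scanning left to right, the best length ending at each element is: 6→1, 0→1, 9→2, 9→2, -1→1, 2→2, -2→1, 4→3, 16→4, 13→4, 8→4, 1→2, 9→5, 5→4, 6→5, 8→6, -2→1, 6→5, 15→7.
So the longest increasing subsequence has length 7, e.g. 0, 2, 4, 5, 6, 8, 15.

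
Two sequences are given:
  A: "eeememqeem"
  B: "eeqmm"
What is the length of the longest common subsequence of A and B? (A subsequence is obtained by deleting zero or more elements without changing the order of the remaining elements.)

4

Backtracking the LCS table gives one alignment: e (A1,B1) → e (A2,B2) → m (A6,B4) → m (A10,B5).
So the longest common subsequence has length 4.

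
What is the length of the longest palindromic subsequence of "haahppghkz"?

4

One longest palindromic subsequence is hpph (positions 4,5,6,8); it reads the same forward and backward, and the interval DP gives dp[1][10] = 4.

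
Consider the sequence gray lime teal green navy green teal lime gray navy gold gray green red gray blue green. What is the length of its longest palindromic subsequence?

9

Using dp[i][j] = 2 + dp[i+1][j−1] if the ends match, else max(dp[i+1][j], dp[i][j−1]):
dp[1][17] = 9. A witness is gray lime teal green navy green teal lime gray at positions 1,2,3,4,5,6,7,8,15.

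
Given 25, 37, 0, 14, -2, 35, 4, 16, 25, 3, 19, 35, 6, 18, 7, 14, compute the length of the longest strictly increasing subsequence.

5

Scanning left to right, the best length ending at each element is: 25→1, 37→2, 0→1, 14→2, -2→1, 35→3, 4→2, 16→3, 25→4, 3→2, 19→4, 35→5, 6→3, 18→4, 7→4, 14→5.
So the longest increasing subsequence has length 5, e.g. 0, 14, 16, 25, 35.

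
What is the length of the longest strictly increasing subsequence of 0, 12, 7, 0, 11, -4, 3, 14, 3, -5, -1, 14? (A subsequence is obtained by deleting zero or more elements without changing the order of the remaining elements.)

Scanning left to right, the best length ending at each element is: 0→1, 12→2, 7→2, 0→1, 11→3, -4→1, 3→2, 14→4, 3→2, -5→1, -1→2, 14→4.
So the longest increasing subsequence has length 4, e.g. 0, 7, 11, 14.

4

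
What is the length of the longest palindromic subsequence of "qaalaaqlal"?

One longest palindromic subsequence is qaalaaq (positions 1,2,3,4,5,6,7); it reads the same forward and backward, and the interval DP gives dp[1][10] = 7.

7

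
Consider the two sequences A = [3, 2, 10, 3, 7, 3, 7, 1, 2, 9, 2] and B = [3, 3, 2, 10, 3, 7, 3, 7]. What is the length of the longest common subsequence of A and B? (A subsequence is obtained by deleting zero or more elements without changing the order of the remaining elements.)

7

Backtracking the LCS table gives one alignment: 3 (A1,B2) → 2 (A2,B3) → 10 (A3,B4) → 3 (A4,B5) → 7 (A5,B6) → 3 (A6,B7) → 7 (A7,B8).
So the longest common subsequence has length 7.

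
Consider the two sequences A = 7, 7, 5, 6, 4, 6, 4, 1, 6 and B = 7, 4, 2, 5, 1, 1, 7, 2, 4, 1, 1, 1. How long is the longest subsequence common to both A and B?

Backtracking the LCS table gives one alignment: 7 (A1,B1) → 7 (A2,B7) → 4 (A5,B9) → 1 (A8,B12).
So the longest common subsequence has length 4.

4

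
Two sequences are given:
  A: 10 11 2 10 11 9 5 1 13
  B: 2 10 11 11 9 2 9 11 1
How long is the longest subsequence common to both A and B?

5

A longest common subsequence is 10, 11, 2, 11, 1 (length 5); the LCS DP confirms no longer common subsequence exists.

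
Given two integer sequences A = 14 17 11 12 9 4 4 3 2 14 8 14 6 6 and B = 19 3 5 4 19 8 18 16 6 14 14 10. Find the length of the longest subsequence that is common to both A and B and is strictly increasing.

For each value that appears in both, track the longest common increasing run ending there.
The best achievable length is 3; one witness is 3, 8, 14 (A-positions 8,11,12, B-positions 2,6,10).

3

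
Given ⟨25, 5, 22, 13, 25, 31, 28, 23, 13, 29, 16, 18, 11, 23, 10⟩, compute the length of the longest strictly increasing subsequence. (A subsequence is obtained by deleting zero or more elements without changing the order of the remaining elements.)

One longest increasing subsequence is 5, 22, 25, 28, 29 (positions 2,3,5,7,10), of length 5; no longer one exists.

5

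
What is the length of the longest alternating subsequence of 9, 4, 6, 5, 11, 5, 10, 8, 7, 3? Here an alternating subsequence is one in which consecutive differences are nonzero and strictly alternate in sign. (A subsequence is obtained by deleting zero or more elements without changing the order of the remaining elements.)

Track the best alternating length ending on an up-step vs a down-step at each position: up/down = 1/1, 1/2, 3/2, 3/4, 5/1, 3/6, 7/6, 7/8, 7/8, 1/8.
The maximum over both is 8; one such subsequence is 9, 4, 6, 5, 11, 5, 10, 8.

8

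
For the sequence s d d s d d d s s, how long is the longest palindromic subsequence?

One longest palindromic subsequence is ssdddss (positions 1,4,5,6,7,8,9); it reads the same forward and backward, and the interval DP gives dp[1][9] = 7.

7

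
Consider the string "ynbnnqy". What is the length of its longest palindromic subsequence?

5

One longest palindromic subsequence is ynnny (positions 1,2,4,5,7); it reads the same forward and backward, and the interval DP gives dp[1][7] = 5.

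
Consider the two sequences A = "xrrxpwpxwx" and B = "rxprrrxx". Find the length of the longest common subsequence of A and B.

Backtracking the LCS table gives one alignment: x (A1,B2) → r (A2,B5) → r (A3,B6) → x (A8,B7) → x (A10,B8).
So the longest common subsequence has length 5.

5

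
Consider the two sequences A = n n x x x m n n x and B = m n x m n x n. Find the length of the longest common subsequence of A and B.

A longest common subsequence is nxmnn (length 5); the LCS DP confirms no longer common subsequence exists.

5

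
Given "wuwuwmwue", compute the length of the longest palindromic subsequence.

5

Using dp[i][j] = 2 + dp[i+1][j−1] if the ends match, else max(dp[i+1][j], dp[i][j−1]):
dp[1][9] = 5. A witness is uwmwu at positions 4,5,6,7,8.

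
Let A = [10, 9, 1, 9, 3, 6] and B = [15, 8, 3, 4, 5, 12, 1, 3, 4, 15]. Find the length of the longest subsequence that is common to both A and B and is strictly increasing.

2

A longest common strictly increasing subsequence is 1, 3 (length 2); it appears in order in both A and B, and no longer such subsequence exists.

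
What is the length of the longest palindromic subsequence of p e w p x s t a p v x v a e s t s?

9

One longest palindromic subsequence is stavxvats (positions 6,7,8,10,11,12,13,16,17); it reads the same forward and backward, and the interval DP gives dp[1][17] = 9.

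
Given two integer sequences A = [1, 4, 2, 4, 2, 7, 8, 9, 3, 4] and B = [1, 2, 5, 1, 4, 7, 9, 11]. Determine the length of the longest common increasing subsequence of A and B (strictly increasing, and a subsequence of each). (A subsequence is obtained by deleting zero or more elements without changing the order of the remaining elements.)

For each value that appears in both, track the longest common increasing run ending there.
The best achievable length is 5; one witness is 1, 2, 4, 7, 9 (A-positions 1,3,4,6,8, B-positions 1,2,5,6,7).

5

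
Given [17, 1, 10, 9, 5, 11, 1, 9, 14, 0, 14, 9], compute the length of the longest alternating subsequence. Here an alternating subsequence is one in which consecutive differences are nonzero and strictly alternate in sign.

10

A longest alternating subsequence is 17, 1, 10, 9, 11, 1, 9, 0, 14, 9 (positions 1,2,3,4,6,7,8,10,11,12); its 9 consecutive differences strictly alternate in sign, and length 10 is optimal.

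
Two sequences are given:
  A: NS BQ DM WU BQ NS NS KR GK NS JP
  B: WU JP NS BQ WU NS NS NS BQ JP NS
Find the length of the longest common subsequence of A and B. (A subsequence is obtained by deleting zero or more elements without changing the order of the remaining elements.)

7

Backtracking the LCS table gives one alignment: NS (A1,B3) → BQ (A2,B4) → WU (A4,B5) → NS (A6,B6) → NS (A7,B7) → NS (A10,B8) → JP (A11,B10).
So the longest common subsequence has length 7.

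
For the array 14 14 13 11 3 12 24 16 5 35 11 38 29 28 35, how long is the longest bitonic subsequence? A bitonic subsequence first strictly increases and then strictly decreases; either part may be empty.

Let inc[i] be the LIS ending at i and dec[i] the longest strictly decreasing subsequence starting at i. inc = [1, 1, 1, 1, 1, 2, 3, 3, 2, 4, 3, 5, 4, 4, 5], dec = [4, 4, 3, 2, 1, 2, 3, 2, 1, 3, 1, 3, 2, 1, 1].
max_i inc[i]+dec[i]−1 = 7, with one witness 11, 12, 24, 35, 38, 29, 28.

7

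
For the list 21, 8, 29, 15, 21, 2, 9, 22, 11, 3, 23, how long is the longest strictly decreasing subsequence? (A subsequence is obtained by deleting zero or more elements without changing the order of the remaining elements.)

Scanning left to right, the best length ending at each element is: 21→1, 8→2, 29→1, 15→2, 21→2, 2→3, 9→3, 22→2, 11→3, 3→4, 23→2.
So the longest decreasing subsequence has length 4, e.g. 21, 15, 9, 3.

4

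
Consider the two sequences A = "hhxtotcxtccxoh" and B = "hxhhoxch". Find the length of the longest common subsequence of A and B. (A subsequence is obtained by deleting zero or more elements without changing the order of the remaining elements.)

6

A longest common subsequence is hhoxch (length 6); the LCS DP confirms no longer common subsequence exists.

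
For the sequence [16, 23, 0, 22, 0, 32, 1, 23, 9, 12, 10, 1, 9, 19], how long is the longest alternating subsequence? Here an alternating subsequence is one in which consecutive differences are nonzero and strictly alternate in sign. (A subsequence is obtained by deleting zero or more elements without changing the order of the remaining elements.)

A longest alternating subsequence is 16, 23, 0, 22, 0, 32, 1, 23, 9, 12, 1, 9 (positions 1,2,3,4,5,6,7,8,9,10,12,13); its 11 consecutive differences strictly alternate in sign, and length 12 is optimal.

12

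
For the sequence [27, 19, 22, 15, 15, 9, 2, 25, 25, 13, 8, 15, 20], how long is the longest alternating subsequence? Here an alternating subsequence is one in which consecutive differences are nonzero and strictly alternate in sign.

A longest alternating subsequence is 27, 19, 22, 15, 25, 13, 15 (positions 1,2,3,4,8,10,12); its 6 consecutive differences strictly alternate in sign, and length 7 is optimal.

7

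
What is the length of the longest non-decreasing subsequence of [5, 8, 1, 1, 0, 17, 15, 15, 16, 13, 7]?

5

Scanning left to right, the best length ending at each element is: 5→1, 8→2, 1→1, 1→2, 0→1, 17→3, 15→3, 15→4, 16→5, 13→3, 7→3.
So the longest non-decreasing subsequence has length 5, e.g. 5, 8, 15, 15, 16.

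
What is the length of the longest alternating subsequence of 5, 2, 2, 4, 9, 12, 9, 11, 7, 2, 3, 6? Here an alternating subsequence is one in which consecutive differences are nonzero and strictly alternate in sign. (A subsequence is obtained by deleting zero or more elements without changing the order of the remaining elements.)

7

A longest alternating subsequence is 5, 2, 12, 9, 11, 2, 3 (positions 1,2,6,7,8,10,11); its 6 consecutive differences strictly alternate in sign, and length 7 is optimal.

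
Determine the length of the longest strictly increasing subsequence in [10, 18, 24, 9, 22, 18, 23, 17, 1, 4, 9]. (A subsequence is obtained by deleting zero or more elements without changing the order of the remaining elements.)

4

One longest increasing subsequence is 10, 18, 22, 23 (positions 1,2,5,7), of length 4; no longer one exists.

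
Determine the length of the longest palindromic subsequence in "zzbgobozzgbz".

One longest palindromic subsequence is zbgobogbz (positions 1,3,4,5,6,7,10,11,12); it reads the same forward and backward, and the interval DP gives dp[1][12] = 9.

9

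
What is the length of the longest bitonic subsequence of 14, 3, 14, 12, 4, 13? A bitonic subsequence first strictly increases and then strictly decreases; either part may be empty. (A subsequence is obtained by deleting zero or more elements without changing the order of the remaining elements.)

4

Let inc[i] be the LIS ending at i and dec[i] the longest strictly decreasing subsequence starting at i. inc = [1, 1, 2, 2, 2, 3], dec = [3, 1, 3, 2, 1, 1].
max_i inc[i]+dec[i]−1 = 4, with one witness 3, 14, 12, 4.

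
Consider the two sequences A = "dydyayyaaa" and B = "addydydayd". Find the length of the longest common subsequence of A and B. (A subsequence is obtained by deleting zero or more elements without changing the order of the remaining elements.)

6

A longest common subsequence is dydyay (length 6); the LCS DP confirms no longer common subsequence exists.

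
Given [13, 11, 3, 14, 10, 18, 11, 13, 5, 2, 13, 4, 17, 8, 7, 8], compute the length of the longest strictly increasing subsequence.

5

One longest increasing subsequence is 3, 10, 11, 13, 17 (positions 3,5,7,8,13), of length 5; no longer one exists.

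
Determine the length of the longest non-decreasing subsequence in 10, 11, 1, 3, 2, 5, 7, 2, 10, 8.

5

Scanning left to right, the best length ending at each element is: 10→1, 11→2, 1→1, 3→2, 2→2, 5→3, 7→4, 2→3, 10→5, 8→5.
So the longest non-decreasing subsequence has length 5, e.g. 1, 3, 5, 7, 10.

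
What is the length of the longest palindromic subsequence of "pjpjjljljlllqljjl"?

10

One longest palindromic subsequence is ljjlllljjl (positions 6,7,9,10,11,12,14,15,16,17); it reads the same forward and backward, and the interval DP gives dp[1][17] = 10.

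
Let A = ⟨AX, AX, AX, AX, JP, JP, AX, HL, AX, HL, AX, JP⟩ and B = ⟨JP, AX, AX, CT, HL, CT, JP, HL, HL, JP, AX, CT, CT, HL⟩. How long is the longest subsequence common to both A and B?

6

A longest common subsequence is AX, AX, JP, JP, AX, HL (length 6); the LCS DP confirms no longer common subsequence exists.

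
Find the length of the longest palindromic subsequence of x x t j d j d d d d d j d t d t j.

11

Using dp[i][j] = 2 + dp[i+1][j−1] if the ends match, else max(dp[i+1][j], dp[i][j−1]):
dp[1][17] = 11. A witness is jdjdddddjdj at positions 4,5,6,7,8,9,10,11,12,15,17.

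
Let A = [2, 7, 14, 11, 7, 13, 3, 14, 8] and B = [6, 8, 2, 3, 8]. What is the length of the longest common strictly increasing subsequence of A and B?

3

A longest common strictly increasing subsequence is 2, 3, 8 (length 3); it appears in order in both A and B, and no longer such subsequence exists.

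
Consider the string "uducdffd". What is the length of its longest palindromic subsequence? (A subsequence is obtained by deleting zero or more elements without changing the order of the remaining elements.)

4

Using dp[i][j] = 2 + dp[i+1][j−1] if the ends match, else max(dp[i+1][j], dp[i][j−1]):
dp[1][8] = 4. A witness is dffd at positions 2,6,7,8.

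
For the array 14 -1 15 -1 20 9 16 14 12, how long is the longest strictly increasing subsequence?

Let dp[i] be the longest increasing subsequence ending at position i. Then dp = [1, 1, 2, 1, 3, 2, 3, 3, 3].
The maximum is 3; one witness is 14, 15, 20 at positions 1,3,5.

3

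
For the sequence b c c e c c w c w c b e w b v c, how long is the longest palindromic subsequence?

9

One longest palindromic subsequence is cecwcwcec (positions 2,4,6,7,8,9,10,12,16); it reads the same forward and backward, and the interval DP gives dp[1][16] = 9.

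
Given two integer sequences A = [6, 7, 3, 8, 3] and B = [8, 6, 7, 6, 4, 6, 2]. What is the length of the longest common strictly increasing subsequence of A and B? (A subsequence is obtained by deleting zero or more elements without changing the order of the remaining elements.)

2

For each value that appears in both, track the longest common increasing run ending there.
The best achievable length is 2; one witness is 6, 7 (A-positions 1,2, B-positions 2,3).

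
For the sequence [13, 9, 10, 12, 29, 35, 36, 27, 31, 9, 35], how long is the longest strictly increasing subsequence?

6

Scanning left to right, the best length ending at each element is: 13→1, 9→1, 10→2, 12→3, 29→4, 35→5, 36→6, 27→4, 31→5, 9→1, 35→6.
So the longest increasing subsequence has length 6, e.g. 9, 10, 12, 29, 35, 36.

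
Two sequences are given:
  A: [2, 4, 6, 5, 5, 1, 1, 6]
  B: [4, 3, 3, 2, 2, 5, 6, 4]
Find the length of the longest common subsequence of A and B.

3

Backtracking the LCS table gives one alignment: 2 (A1,B5) → 5 (A5,B6) → 6 (A8,B7).
So the longest common subsequence has length 3.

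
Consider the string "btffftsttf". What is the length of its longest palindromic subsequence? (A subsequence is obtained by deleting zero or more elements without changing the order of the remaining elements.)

Using dp[i][j] = 2 + dp[i+1][j−1] if the ends match, else max(dp[i+1][j], dp[i][j−1]):
dp[1][10] = 5. A witness is ftttf at positions 3,6,8,9,10.

5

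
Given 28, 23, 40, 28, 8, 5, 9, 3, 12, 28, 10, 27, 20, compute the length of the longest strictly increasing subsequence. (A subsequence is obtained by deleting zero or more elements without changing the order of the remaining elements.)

One longest increasing subsequence is 8, 9, 12, 28 (positions 5,7,9,10), of length 4; no longer one exists.

4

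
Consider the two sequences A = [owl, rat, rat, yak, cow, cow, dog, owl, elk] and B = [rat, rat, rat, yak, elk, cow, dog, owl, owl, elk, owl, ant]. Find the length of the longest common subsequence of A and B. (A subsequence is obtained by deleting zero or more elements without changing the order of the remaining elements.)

7

A longest common subsequence is rat, rat, yak, cow, dog, owl, elk (length 7); the LCS DP confirms no longer common subsequence exists.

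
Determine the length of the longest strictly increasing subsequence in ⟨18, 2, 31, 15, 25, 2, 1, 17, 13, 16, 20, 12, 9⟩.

Scanning left to right, the best length ending at each element is: 18→1, 2→1, 31→2, 15→2, 25→3, 2→1, 1→1, 17→3, 13→2, 16→3, 20→4, 12→2, 9→2.
So the longest increasing subsequence has length 4, e.g. 2, 15, 17, 20.

4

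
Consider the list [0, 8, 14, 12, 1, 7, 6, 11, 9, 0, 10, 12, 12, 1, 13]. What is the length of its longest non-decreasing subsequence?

8

Let dp[i] be the longest non-decreasing subsequence ending at position i. Then dp = [1, 2, 3, 3, 2, 3, 3, 4, 4, 2, 5, 6, 7, 3, 8].
The maximum is 8; one witness is 0, 1, 7, 9, 10, 12, 12, 13 at positions 1,5,6,9,11,12,13,15.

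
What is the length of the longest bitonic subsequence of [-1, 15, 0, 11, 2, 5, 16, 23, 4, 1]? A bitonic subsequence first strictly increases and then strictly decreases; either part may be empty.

8

Let inc[i] be the LIS ending at i and dec[i] the longest strictly decreasing subsequence starting at i. inc = [1, 2, 2, 3, 3, 4, 5, 6, 4, 3], dec = [1, 5, 1, 4, 2, 3, 3, 3, 2, 1].
max_i inc[i]+dec[i]−1 = 8, with one witness -1, 0, 2, 5, 16, 23, 4, 1.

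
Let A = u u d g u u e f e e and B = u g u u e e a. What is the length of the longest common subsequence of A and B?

6

Backtracking the LCS table gives one alignment: u (A2,B1) → g (A4,B2) → u (A5,B3) → u (A6,B4) → e (A7,B5) → e (A9,B6).
So the longest common subsequence has length 6.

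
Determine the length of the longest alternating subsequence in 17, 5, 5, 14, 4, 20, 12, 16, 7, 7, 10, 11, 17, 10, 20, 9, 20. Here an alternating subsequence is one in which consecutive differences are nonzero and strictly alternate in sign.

13

Track the best alternating length ending on an up-step vs a down-step at each position: up/down = 1/1, 1/2, 1/2, 3/2, 1/4, 5/1, 5/6, 7/6, 5/8, 5/8, 9/8, 9/8, 9/6, 9/10, 11/1, 9/12, 13/1.
The maximum over both is 13; one such subsequence is 17, 5, 14, 4, 20, 12, 16, 7, 11, 10, 20, 9, 20.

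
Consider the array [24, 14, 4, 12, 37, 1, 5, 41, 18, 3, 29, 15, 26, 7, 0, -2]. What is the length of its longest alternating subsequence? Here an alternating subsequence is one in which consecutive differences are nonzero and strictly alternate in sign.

Track the best alternating length ending on an up-step vs a down-step at each position: up/down = 1/1, 1/2, 1/2, 3/2, 3/1, 1/4, 5/4, 5/1, 5/6, 5/6, 7/6, 7/8, 9/8, 7/10, 1/10, 1/10.
The maximum over both is 10; one such subsequence is 24, 4, 12, 1, 41, 18, 29, 15, 26, 7.

10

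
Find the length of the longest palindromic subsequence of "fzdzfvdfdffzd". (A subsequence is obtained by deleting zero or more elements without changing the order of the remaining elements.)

One longest palindromic subsequence is dzffdffzd (positions 3,4,5,8,9,10,11,12,13); it reads the same forward and backward, and the interval DP gives dp[1][13] = 9.

9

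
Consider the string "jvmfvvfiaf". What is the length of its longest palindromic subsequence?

One longest palindromic subsequence is fvvf (positions 4,5,6,10); it reads the same forward and backward, and the interval DP gives dp[1][10] = 4.

4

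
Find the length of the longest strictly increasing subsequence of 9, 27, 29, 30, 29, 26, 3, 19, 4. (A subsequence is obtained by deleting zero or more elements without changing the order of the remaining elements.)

Scanning left to right, the best length ending at each element is: 9→1, 27→2, 29→3, 30→4, 29→3, 26→2, 3→1, 19→2, 4→2.
So the longest increasing subsequence has length 4, e.g. 9, 27, 29, 30.

4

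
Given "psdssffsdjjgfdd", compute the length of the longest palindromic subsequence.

Using dp[i][j] = 2 + dp[i+1][j−1] if the ends match, else max(dp[i+1][j], dp[i][j−1]):
dp[1][15] = 6. A witness is ddjjdd at positions 3,9,10,11,14,15.

6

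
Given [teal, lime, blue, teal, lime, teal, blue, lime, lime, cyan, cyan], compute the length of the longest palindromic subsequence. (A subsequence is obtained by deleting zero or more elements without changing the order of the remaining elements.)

7

One longest palindromic subsequence is lime blue teal lime teal blue lime (positions 2,3,4,5,6,7,9); it reads the same forward and backward, and the interval DP gives dp[1][11] = 7.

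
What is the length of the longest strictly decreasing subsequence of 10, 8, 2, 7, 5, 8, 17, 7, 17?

4

Scanning left to right, the best length ending at each element is: 10→1, 8→2, 2→3, 7→3, 5→4, 8→2, 17→1, 7→3, 17→1.
So the longest decreasing subsequence has length 4, e.g. 10, 8, 7, 5.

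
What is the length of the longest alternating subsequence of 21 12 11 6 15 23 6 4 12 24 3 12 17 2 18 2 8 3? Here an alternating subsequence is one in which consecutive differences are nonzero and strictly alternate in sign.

Track the best alternating length ending on an up-step vs a down-step at each position: up/down = 1/1, 1/2, 1/2, 1/2, 3/2, 3/1, 1/4, 1/4, 5/4, 5/1, 1/6, 7/6, 7/6, 1/8, 9/6, 1/10, 11/10, 11/12.
The maximum over both is 12; one such subsequence is 21, 12, 15, 6, 12, 3, 12, 2, 18, 2, 8, 3.

12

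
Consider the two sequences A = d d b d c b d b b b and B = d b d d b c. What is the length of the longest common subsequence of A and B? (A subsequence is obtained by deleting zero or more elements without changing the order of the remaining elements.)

5

A longest common subsequence is dbddb (length 5); the LCS DP confirms no longer common subsequence exists.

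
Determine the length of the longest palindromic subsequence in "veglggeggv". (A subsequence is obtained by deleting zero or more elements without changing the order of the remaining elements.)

Using dp[i][j] = 2 + dp[i+1][j−1] if the ends match, else max(dp[i+1][j], dp[i][j−1]):
dp[1][10] = 7. A witness is vggeggv at positions 1,3,5,7,8,9,10.

7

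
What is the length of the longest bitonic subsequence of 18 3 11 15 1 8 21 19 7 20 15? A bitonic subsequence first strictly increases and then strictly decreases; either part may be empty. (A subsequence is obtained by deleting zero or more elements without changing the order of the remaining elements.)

Let inc[i] be the LIS ending at i and dec[i] the longest strictly decreasing subsequence starting at i. inc = [1, 1, 2, 3, 1, 2, 4, 4, 2, 5, 3], dec = [4, 2, 3, 3, 1, 2, 3, 2, 1, 2, 1].
max_i inc[i]+dec[i]−1 = 6, with one witness 3, 11, 15, 21, 20, 15.

6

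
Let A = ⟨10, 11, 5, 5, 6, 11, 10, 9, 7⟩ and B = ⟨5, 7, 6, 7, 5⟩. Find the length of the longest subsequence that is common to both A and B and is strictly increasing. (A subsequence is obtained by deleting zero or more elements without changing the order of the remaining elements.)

For each value that appears in both, track the longest common increasing run ending there.
The best achievable length is 3; one witness is 5, 6, 7 (A-positions 3,5,9, B-positions 1,3,4).

3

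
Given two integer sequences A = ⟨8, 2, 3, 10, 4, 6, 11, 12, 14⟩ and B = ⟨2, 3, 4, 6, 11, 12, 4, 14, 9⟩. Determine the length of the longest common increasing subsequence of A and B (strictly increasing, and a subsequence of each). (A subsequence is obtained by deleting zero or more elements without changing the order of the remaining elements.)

7

A longest common strictly increasing subsequence is 2, 3, 4, 6, 11, 12, 14 (length 7); it appears in order in both A and B, and no longer such subsequence exists.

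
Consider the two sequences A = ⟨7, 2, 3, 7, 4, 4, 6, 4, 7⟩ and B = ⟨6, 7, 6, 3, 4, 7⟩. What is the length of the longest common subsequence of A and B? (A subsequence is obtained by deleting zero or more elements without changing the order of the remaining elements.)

A longest common subsequence is 7, 3, 4, 7 (length 4); the LCS DP confirms no longer common subsequence exists.

4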